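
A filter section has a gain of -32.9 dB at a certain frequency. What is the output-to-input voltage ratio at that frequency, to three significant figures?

Voltage ratio = 10^(dB/20).
10^(-32.9/20) = 10^(-1.645) = 0.0226.

0.0226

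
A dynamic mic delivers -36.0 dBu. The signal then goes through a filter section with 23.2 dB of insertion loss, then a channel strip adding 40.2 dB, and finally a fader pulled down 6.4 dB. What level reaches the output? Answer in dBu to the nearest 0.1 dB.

Cascaded gains and losses add directly in dB.
-36.0 − 23.2 + 40.2 − 6.4 = -25.4 dBu.

-25.4 dBu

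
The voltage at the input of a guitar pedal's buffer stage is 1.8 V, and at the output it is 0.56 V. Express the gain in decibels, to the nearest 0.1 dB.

-10.1 dB

For a voltage ratio, dB = 20·log₁₀(V₂/V₁).
20·log₁₀(0.56/1.8) = 20·log₁₀(0.3111) = -10.1 dB.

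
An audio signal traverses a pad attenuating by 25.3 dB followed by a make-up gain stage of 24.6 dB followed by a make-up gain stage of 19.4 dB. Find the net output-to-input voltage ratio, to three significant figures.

Net gain = (−25.3) + 24.6 + 19.4 = 18.7 dB.
Voltage ratio = 10^(18.7/20) = 8.61.

8.61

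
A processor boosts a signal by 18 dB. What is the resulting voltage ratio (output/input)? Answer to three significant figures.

7.94

Voltage ratio = 10^(dB/20).
10^(18/20) = 10^(0.9000) = 7.94.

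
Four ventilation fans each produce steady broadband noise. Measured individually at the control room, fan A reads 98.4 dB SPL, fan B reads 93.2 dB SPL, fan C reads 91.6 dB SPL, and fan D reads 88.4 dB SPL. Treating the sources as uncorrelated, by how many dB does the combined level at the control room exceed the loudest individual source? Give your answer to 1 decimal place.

2.1 dB

Incoherent sources sum as intensities:
L_total = 10·log₁₀(10^(98.4/10) + 10^(93.2/10) + 10^(91.6/10) + 10^(88.4/10)) = 100.47 dB SPL.
Excess over the loudest (98.4 dB): 100.47 − 98.4 = 2.1 dB.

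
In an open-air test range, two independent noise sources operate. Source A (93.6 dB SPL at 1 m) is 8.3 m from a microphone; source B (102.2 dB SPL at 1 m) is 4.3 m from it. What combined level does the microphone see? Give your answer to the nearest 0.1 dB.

At the listener: L_A = 93.6 − 20·log₁₀(8.3) = 75.22 dB; L_B = 102.2 − 20·log₁₀(4.3) = 89.53 dB.
Combined: 10·log₁₀(10^(75.22/10)+10^(89.53/10)) = 89.7 dB SPL.

89.7 dB SPL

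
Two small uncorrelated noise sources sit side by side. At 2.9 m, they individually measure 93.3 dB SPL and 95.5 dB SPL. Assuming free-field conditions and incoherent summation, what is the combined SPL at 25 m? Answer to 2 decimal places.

Combined at 2.9 m: 10·log₁₀(10^(93.3/10)+10^(95.5/10)) = 97.548 dB SPL.
Then apply −20·log₁₀(25/2.9) = -18.711 dB → 78.84 dB SPL.

78.84 dB SPL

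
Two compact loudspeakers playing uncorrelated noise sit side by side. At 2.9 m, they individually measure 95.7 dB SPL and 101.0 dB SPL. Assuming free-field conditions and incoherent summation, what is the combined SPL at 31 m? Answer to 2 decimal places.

Combined at 2.9 m: 10·log₁₀(10^(95.7/10)+10^(101.0/10)) = 102.123 dB SPL.
Then apply −20·log₁₀(31/2.9) = -20.579 dB → 81.54 dB SPL.

81.54 dB SPL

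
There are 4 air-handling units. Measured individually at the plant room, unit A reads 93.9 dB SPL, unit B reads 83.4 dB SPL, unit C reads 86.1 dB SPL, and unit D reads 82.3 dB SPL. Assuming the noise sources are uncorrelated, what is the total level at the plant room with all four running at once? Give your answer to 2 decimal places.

95.12 dB SPL

Uncorrelated sources add in intensity (power), not in dB.
L_total = 10·log₁₀(10^(93.9/10) + 10^(83.4/10) + 10^(86.1/10) + 10^(82.3/10)) = 10·log₁₀(3251000000) = 95.12 dB SPL.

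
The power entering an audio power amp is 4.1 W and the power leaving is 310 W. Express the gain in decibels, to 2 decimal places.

18.79 dB

Power ratio → dB uses the 10·log₁₀ form:
10·log₁₀(310/4.1) = 10·log₁₀(75.61) = 18.79 dB.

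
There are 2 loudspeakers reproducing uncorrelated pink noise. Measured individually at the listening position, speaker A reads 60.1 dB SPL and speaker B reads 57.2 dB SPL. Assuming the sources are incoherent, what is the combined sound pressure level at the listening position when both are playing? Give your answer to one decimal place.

61.9 dB SPL

Add the sources as powers (linear), then convert back to dB:
L_total = 10·log₁₀(10^(60.1/10) + 10^(57.2/10)) = 10·log₁₀(1548000) = 61.9 dB SPL.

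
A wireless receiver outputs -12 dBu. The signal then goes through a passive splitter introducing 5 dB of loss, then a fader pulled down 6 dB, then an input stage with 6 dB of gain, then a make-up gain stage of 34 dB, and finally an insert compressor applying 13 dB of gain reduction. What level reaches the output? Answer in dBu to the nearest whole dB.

+4 dBu

Cascaded gains and losses add directly in dB.
-12 − 5 − 6 + 6 + 34 − 13 = +4 dBu.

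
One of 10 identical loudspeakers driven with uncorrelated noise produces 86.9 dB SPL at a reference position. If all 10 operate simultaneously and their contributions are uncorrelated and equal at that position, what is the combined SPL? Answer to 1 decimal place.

10 equal incoherent sources raise the level by 10·log₁₀(10) = 10.00 dB.
L_total = 86.9 + 10.00 = 96.9 dB SPL.

96.9 dB SPL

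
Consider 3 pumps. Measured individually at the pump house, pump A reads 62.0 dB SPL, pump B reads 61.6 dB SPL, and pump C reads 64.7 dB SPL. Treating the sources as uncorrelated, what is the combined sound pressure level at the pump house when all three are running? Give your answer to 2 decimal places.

Add the sources as powers (linear), then convert back to dB:
L_total = 10·log₁₀(10^(62.0/10) + 10^(61.6/10) + 10^(64.7/10)) = 10·log₁₀(5982000) = 67.77 dB SPL.

67.77 dB SPL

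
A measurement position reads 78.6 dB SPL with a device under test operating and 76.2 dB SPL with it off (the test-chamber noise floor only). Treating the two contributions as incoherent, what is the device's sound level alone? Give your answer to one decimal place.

Remove the background by subtracting linear intensities:
L_src = 10·log₁₀(10^(78.6/10) − 10^(76.2/10)) = 10·log₁₀(30760000) = 74.9 dB SPL.

74.9 dB SPL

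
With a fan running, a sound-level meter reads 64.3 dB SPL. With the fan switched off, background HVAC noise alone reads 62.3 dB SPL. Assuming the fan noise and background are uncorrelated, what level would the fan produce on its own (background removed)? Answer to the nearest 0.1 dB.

Background correction is a power subtraction:
L_src = 10·log₁₀(10^(64.3/10) − 10^(62.3/10)) = 10·log₁₀(993300) = 60.0 dB SPL.

60.0 dB SPL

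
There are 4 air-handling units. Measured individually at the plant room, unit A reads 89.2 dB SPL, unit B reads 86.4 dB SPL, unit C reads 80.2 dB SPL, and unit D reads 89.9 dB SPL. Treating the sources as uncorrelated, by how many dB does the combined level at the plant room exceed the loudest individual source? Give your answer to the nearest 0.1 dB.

Uncorrelated sources add in intensity (power), not in dB.
L_total = 10·log₁₀(10^(89.2/10) + 10^(86.4/10) + 10^(80.2/10) + 10^(89.9/10)) = 93.71 dB SPL.
Excess over the loudest (89.9 dB): 93.71 − 89.9 = 3.8 dB.

3.8 dB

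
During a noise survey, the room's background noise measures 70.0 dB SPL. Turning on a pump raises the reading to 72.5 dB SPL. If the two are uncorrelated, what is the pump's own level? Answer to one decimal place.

68.9 dB SPL

Remove the background by subtracting linear intensities:
L_src = 10·log₁₀(10^(72.5/10) − 10^(70.0/10)) = 10·log₁₀(7783000) = 68.9 dB SPL.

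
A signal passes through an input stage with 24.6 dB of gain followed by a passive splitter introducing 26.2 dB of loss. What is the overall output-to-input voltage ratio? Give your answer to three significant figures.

0.832

Net gain = 24.6 + (−26.2) = -1.6 dB.
Voltage ratio = 10^(-1.6/20) = 0.832.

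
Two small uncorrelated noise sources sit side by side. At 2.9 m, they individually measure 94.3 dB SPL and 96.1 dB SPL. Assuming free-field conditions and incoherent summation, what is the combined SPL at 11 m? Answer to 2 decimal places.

Combined at 2.9 m: 10·log₁₀(10^(94.3/10)+10^(96.1/10)) = 98.303 dB SPL.
Then apply −20·log₁₀(11/2.9) = -11.580 dB → 86.72 dB SPL.

86.72 dB SPL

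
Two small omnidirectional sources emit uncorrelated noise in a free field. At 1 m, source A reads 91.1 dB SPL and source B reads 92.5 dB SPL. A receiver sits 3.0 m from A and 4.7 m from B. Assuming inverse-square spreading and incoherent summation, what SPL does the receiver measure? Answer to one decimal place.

At the listener: L_A = 91.1 − 20·log₁₀(3.0) = 81.56 dB; L_B = 92.5 − 20·log₁₀(4.7) = 79.06 dB.
Combined: 10·log₁₀(10^(81.56/10)+10^(79.06/10)) = 83.5 dB SPL.

83.5 dB SPL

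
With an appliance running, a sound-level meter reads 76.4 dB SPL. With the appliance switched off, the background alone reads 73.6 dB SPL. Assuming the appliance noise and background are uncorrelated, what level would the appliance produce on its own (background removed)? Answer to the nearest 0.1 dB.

Subtract intensities: L_src = 10·log₁₀(10^(L_total/10) − 10^(L_bg/10)).
L_src = 10·log₁₀(10^(76.4/10) − 10^(73.6/10)) = 10·log₁₀(20740000) = 73.2 dB SPL.

73.2 dB SPL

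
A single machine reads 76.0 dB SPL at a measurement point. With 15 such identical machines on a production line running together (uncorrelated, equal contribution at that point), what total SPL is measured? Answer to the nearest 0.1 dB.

87.8 dB SPL

15 equal incoherent sources raise the level by 10·log₁₀(15) = 11.76 dB.
L_total = 76.0 + 11.76 = 87.8 dB SPL.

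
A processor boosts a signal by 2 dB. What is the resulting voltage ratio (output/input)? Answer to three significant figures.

Voltage ratio = 10^(dB/20).
10^(2/20) = 10^(0.1000) = 1.26.

1.26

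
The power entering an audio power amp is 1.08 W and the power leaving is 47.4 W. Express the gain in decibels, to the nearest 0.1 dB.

16.4 dB

For a power ratio, dB = 10·log₁₀(P₂/P₁).
10·log₁₀(47.4/1.08) = 10·log₁₀(43.89) = 16.4 dB.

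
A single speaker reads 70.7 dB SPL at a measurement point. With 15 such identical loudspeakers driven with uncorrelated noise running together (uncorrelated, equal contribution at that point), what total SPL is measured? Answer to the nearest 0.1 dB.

15 equal incoherent sources raise the level by 10·log₁₀(15) = 11.76 dB.
L_total = 70.7 + 11.76 = 82.5 dB SPL.

82.5 dB SPL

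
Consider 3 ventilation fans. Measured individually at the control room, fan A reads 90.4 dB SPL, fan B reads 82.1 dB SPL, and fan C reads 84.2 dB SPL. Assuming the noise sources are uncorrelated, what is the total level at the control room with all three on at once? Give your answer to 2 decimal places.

91.82 dB SPL

Incoherent sources sum as intensities:
L_total = 10·log₁₀(10^(90.4/10) + 10^(82.1/10) + 10^(84.2/10)) = 10·log₁₀(1522000000) = 91.82 dB SPL.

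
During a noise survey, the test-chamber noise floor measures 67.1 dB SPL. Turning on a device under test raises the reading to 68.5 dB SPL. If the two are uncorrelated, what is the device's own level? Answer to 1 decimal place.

Remove the background by subtracting linear intensities:
L_src = 10·log₁₀(10^(68.5/10) − 10^(67.1/10)) = 10·log₁₀(1951000) = 62.9 dB SPL.

62.9 dB SPL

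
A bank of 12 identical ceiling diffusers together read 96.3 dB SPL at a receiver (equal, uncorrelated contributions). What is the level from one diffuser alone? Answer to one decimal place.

85.5 dB SPL

12 equal incoherent sources add 10·log₁₀(12) = 10.79 dB over one source.
L_one = 96.3 − 10.79 = 85.5 dB SPL.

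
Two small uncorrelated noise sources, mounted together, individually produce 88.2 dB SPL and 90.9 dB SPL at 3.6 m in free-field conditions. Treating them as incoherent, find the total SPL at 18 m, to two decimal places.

78.79 dB SPL

Combined at 3.6 m: 10·log₁₀(10^(88.2/10)+10^(90.9/10)) = 92.767 dB SPL.
Then apply −20·log₁₀(18/3.6) = -13.979 dB → 78.79 dB SPL.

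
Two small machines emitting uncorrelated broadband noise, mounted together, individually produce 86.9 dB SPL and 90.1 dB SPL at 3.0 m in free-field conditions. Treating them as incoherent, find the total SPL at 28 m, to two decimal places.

72.40 dB SPL

Combined at 3.0 m: 10·log₁₀(10^(86.9/10)+10^(90.1/10)) = 91.799 dB SPL.
Then apply −20·log₁₀(28/3.0) = -19.401 dB → 72.40 dB SPL.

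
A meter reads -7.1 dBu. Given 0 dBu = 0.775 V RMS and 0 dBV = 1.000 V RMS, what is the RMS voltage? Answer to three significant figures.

0.342 V

V = 0.775 V × 10^(-7.1/20).
= 0.775 × 0.4416 = 0.342 V.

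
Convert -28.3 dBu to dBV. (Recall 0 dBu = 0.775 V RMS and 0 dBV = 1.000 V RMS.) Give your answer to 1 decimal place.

The offset between the scales is 20·log₁₀(0.775/1.000) = −2.214 dB.
So dBV = -28.3 − 2.214 = -30.5 dBV.

-30.5 dBV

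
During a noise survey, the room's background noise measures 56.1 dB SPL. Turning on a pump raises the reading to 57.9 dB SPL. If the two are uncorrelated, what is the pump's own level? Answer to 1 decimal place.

53.2 dB SPL

Subtract intensities: L_src = 10·log₁₀(10^(L_total/10) − 10^(L_bg/10)).
L_src = 10·log₁₀(10^(57.9/10) − 10^(56.1/10)) = 10·log₁₀(209200) = 53.2 dB SPL.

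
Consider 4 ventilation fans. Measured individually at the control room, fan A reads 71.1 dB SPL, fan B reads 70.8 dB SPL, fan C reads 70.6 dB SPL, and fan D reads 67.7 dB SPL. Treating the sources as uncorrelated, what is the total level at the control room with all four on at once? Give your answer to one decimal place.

Uncorrelated sources add in intensity (power), not in dB.
L_total = 10·log₁₀(10^(71.1/10) + 10^(70.8/10) + 10^(70.6/10) + 10^(67.7/10)) = 10·log₁₀(42280000) = 76.3 dB SPL.

76.3 dB SPL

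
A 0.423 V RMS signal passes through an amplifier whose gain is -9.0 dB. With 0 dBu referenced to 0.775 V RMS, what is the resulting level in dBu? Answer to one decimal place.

Input level: 20·log₁₀(0.423/0.775) = -5.26 dBu.
Output: -5.26 − 9.0 = -14.3 dBu.

-14.3 dBu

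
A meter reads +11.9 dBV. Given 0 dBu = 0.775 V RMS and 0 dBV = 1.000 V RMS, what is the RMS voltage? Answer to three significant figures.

3.94 V

V = 1.000 V × 10^(+11.9/20).
= 1.000 × 3.936 = 3.94 V.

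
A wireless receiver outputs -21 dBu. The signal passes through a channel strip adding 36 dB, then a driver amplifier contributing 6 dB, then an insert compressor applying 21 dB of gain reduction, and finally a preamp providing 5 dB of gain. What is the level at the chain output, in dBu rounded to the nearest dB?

Gain stages sum in dB:
-21 + 36 + 6 − 21 + 5 = +5 dBu.

+5 dBu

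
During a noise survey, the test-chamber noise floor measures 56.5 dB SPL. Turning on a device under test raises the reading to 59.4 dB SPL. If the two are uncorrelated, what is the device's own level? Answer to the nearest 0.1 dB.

56.3 dB SPL

Subtract intensities: L_src = 10·log₁₀(10^(L_total/10) − 10^(L_bg/10)).
L_src = 10·log₁₀(10^(59.4/10) − 10^(56.5/10)) = 10·log₁₀(424300) = 56.3 dB SPL.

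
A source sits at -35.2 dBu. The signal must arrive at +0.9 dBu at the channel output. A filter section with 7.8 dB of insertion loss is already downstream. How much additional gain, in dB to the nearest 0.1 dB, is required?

43.9 dB

The required make-up gain is the shortfall in the dB sum.
G = +0.9 − (-35.2) + 7.8 = 43.9 dB.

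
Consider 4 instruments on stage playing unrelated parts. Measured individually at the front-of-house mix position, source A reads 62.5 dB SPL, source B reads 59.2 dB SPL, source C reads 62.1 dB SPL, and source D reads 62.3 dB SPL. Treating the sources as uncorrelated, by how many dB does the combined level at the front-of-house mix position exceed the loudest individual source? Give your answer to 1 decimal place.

Add the sources as powers (linear), then convert back to dB:
L_total = 10·log₁₀(10^(62.5/10) + 10^(59.2/10) + 10^(62.1/10) + 10^(62.3/10)) = 67.73 dB SPL.
Excess over the loudest (62.5 dB): 67.73 − 62.5 = 5.2 dB.

5.2 dB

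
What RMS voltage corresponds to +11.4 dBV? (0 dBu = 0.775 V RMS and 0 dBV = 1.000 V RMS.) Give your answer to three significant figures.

V = 1.000 V × 10^(+11.4/20).
= 1.000 × 3.715 = 3.72 V.

3.72 V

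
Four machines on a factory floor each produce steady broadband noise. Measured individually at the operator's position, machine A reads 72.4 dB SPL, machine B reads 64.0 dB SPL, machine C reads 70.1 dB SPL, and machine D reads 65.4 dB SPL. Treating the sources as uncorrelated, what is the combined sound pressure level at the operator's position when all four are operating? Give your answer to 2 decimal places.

Add the sources as powers (linear), then convert back to dB:
L_total = 10·log₁₀(10^(72.4/10) + 10^(64.0/10) + 10^(70.1/10) + 10^(65.4/10)) = 10·log₁₀(33590000) = 75.26 dB SPL.

75.26 dB SPL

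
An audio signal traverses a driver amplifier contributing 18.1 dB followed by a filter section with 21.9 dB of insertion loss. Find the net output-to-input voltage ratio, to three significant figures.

0.646

Net gain = 18.1 + (−21.9) = -3.8 dB.
Voltage ratio = 10^(-3.8/20) = 0.646.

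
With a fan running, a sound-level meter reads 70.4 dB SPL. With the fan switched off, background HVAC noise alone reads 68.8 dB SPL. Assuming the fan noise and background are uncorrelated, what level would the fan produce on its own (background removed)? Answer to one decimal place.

Subtract intensities: L_src = 10·log₁₀(10^(L_total/10) − 10^(L_bg/10)).
L_src = 10·log₁₀(10^(70.4/10) − 10^(68.8/10)) = 10·log₁₀(3379000) = 65.3 dB SPL.

65.3 dB SPL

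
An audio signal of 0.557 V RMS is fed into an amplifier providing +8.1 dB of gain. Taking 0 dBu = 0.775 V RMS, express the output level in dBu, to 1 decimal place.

Input level: 20·log₁₀(0.557/0.775) = -2.87 dBu.
Output: -2.87 + 8.1 = +5.2 dBu.

+5.2 dBu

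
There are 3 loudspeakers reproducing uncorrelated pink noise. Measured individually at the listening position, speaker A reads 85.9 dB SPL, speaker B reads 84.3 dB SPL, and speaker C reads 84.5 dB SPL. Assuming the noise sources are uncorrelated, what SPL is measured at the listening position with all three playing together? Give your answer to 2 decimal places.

Incoherent sources sum as intensities:
L_total = 10·log₁₀(10^(85.9/10) + 10^(84.3/10) + 10^(84.5/10)) = 10·log₁₀(940000000) = 89.73 dB SPL.

89.73 dB SPL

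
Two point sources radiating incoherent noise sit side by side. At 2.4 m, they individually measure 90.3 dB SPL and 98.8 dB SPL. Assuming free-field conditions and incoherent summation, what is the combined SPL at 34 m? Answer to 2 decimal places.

76.35 dB SPL

Combined at 2.4 m: 10·log₁₀(10^(90.3/10)+10^(98.8/10)) = 99.374 dB SPL.
Then apply −20·log₁₀(34/2.4) = -23.025 dB → 76.35 dB SPL.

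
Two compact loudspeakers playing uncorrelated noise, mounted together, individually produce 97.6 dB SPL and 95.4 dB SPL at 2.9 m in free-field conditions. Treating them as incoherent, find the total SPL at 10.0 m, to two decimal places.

Combined at 2.9 m: 10·log₁₀(10^(97.6/10)+10^(95.4/10)) = 99.648 dB SPL.
Then apply −20·log₁₀(10.0/2.9) = -10.752 dB → 88.90 dB SPL.

88.90 dB SPL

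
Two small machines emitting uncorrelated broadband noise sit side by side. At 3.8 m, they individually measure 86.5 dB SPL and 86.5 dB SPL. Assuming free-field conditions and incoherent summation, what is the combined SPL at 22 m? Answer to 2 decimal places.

Combined at 3.8 m: 10·log₁₀(10^(86.5/10)+10^(86.5/10)) = 89.510 dB SPL.
Then apply −20·log₁₀(22/3.8) = -15.253 dB → 74.26 dB SPL.

74.26 dB SPL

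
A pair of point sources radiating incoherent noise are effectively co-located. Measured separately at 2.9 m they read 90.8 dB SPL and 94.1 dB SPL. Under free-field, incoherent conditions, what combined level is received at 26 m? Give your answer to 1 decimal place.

Combined at 2.9 m: 10·log₁₀(10^(90.8/10)+10^(94.1/10)) = 95.77 dB SPL.
Then apply −20·log₁₀(26/2.9) = -19.05 dB → 76.7 dB SPL.

76.7 dB SPL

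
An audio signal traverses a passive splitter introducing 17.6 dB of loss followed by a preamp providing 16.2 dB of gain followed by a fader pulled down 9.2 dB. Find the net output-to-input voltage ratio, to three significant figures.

Net gain = (−17.6) + 16.2 + (−9.2) = -10.6 dB.
Voltage ratio = 10^(-10.6/20) = 0.295.

0.295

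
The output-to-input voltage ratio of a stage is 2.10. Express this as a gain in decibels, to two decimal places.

Voltage is an amplitude quantity, so gain = 20·log₁₀(V_out/V_in).
20·log₁₀(2.10) = 6.44 dB.

6.44 dB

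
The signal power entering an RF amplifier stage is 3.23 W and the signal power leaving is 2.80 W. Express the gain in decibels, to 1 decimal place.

For a power ratio, dB = 10·log₁₀(P₂/P₁).
10·log₁₀(2.80/3.23) = 10·log₁₀(0.8669) = -0.6 dB.

-0.6 dB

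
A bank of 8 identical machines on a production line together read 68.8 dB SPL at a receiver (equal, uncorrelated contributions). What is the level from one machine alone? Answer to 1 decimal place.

59.8 dB SPL

8 equal incoherent sources add 10·log₁₀(8) = 9.03 dB over one source.
L_one = 68.8 − 9.03 = 59.8 dB SPL.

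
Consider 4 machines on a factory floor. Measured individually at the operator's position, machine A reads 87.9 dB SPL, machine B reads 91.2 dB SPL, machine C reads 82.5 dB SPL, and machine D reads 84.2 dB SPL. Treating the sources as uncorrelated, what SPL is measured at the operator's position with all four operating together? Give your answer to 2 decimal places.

93.76 dB SPL

Add the sources as powers (linear), then convert back to dB:
L_total = 10·log₁₀(10^(87.9/10) + 10^(91.2/10) + 10^(82.5/10) + 10^(84.2/10)) = 10·log₁₀(2376000000) = 93.76 dB SPL.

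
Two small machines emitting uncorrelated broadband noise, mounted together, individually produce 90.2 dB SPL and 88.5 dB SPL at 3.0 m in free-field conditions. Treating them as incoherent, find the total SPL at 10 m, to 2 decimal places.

Combined at 3.0 m: 10·log₁₀(10^(90.2/10)+10^(88.5/10)) = 92.443 dB SPL.
Then apply −20·log₁₀(10/3.0) = -10.458 dB → 81.99 dB SPL.

81.99 dB SPL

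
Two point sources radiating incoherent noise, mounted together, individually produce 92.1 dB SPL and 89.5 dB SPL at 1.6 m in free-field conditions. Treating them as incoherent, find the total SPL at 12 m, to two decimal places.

Combined at 1.6 m: 10·log₁₀(10^(92.1/10)+10^(89.5/10)) = 94.002 dB SPL.
Then apply −20·log₁₀(12/1.6) = -17.501 dB → 76.50 dB SPL.

76.50 dB SPL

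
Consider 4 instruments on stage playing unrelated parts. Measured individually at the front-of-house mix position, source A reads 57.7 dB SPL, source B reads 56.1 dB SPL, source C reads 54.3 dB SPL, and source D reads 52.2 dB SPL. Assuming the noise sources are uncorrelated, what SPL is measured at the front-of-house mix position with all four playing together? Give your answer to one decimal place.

61.6 dB SPL

Incoherent sources sum as intensities:
L_total = 10·log₁₀(10^(57.7/10) + 10^(56.1/10) + 10^(54.3/10) + 10^(52.2/10)) = 10·log₁₀(1431000) = 61.6 dB SPL.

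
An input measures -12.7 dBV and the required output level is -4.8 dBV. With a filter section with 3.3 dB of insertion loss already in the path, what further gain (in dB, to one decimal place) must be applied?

11.2 dB

The required make-up gain is the shortfall in the dB sum.
G = -4.8 − (-12.7) + 3.3 = 11.2 dB.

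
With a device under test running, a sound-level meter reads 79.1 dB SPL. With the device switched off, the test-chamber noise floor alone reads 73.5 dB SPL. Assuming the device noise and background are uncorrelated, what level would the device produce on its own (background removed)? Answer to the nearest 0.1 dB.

Background correction is a power subtraction:
L_src = 10·log₁₀(10^(79.1/10) − 10^(73.5/10)) = 10·log₁₀(58900000) = 77.7 dB SPL.

77.7 dB SPL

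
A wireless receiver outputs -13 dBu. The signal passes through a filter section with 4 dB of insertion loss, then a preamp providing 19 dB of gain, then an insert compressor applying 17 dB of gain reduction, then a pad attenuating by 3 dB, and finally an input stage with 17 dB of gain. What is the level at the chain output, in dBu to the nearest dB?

-1 dBu

Gain stages sum in dB:
-13 − 4 + 19 − 17 − 3 + 17 = -1 dBu.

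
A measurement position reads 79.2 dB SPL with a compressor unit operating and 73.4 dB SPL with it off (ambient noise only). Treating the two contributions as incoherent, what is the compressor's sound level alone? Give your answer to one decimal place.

77.9 dB SPL

Background correction is a power subtraction:
L_src = 10·log₁₀(10^(79.2/10) − 10^(73.4/10)) = 10·log₁₀(61300000) = 77.9 dB SPL.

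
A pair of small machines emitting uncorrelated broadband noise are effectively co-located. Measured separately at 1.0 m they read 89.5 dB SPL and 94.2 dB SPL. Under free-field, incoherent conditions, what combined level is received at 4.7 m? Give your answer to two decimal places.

82.03 dB SPL

Combined at 1.0 m: 10·log₁₀(10^(89.5/10)+10^(94.2/10)) = 95.467 dB SPL.
Then apply −20·log₁₀(4.7/1.0) = -13.442 dB → 82.03 dB SPL.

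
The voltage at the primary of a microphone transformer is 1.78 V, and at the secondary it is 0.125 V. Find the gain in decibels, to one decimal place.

Voltage ratio → dB uses the 20·log₁₀ form:
20·log₁₀(0.125/1.78) = 20·log₁₀(0.07022) = -23.1 dB.

-23.1 dB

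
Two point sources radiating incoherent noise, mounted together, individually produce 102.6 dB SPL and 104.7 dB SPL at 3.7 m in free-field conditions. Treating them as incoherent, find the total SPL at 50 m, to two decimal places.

84.17 dB SPL

Combined at 3.7 m: 10·log₁₀(10^(102.6/10)+10^(104.7/10)) = 106.786 dB SPL.
Then apply −20·log₁₀(50/3.7) = -22.615 dB → 84.17 dB SPL.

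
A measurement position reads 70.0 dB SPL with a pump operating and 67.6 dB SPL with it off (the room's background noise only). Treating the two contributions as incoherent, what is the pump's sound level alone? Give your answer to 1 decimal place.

66.3 dB SPL

Subtract intensities: L_src = 10·log₁₀(10^(L_total/10) − 10^(L_bg/10)).
L_src = 10·log₁₀(10^(70.0/10) − 10^(67.6/10)) = 10·log₁₀(4246000) = 66.3 dB SPL.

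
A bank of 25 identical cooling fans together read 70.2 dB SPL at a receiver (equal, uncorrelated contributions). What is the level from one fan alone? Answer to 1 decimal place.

25 equal incoherent sources add 10·log₁₀(25) = 13.98 dB over one source.
L_one = 70.2 − 13.98 = 56.2 dB SPL.

56.2 dB SPL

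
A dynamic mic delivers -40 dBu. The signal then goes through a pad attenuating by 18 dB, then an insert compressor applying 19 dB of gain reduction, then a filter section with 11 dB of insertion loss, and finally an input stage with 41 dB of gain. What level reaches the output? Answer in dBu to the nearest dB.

In dB, series stages simply add:
-40 − 18 − 19 − 11 + 41 = -47 dBu.

-47 dBu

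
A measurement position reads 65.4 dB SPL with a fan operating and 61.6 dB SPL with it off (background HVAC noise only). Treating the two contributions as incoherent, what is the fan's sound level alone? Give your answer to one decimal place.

63.1 dB SPL

Remove the background by subtracting linear intensities:
L_src = 10·log₁₀(10^(65.4/10) − 10^(61.6/10)) = 10·log₁₀(2022000) = 63.1 dB SPL.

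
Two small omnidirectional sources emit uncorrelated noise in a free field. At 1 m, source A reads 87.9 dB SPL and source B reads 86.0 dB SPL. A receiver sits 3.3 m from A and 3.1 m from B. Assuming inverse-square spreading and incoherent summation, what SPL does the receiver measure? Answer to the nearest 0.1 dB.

79.9 dB SPL

At the listener: L_A = 87.9 − 20·log₁₀(3.3) = 77.53 dB; L_B = 86.0 − 20·log₁₀(3.1) = 76.17 dB.
Combined: 10·log₁₀(10^(77.53/10)+10^(76.17/10)) = 79.9 dB SPL.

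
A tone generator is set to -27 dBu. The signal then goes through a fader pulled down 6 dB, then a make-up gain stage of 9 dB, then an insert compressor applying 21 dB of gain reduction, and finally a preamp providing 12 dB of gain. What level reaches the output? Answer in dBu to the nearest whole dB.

-33 dBu

Gain stages sum in dB:
-27 − 6 + 9 − 21 + 12 = -33 dBu.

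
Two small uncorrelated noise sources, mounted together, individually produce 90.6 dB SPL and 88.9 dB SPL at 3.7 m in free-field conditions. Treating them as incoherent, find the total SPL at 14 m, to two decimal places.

81.28 dB SPL

Combined at 3.7 m: 10·log₁₀(10^(90.6/10)+10^(88.9/10)) = 92.843 dB SPL.
Then apply −20·log₁₀(14/3.7) = -11.559 dB → 81.28 dB SPL.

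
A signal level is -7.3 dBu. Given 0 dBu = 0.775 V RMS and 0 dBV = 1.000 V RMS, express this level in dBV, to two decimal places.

-9.51 dBV

The offset between the scales is 20·log₁₀(0.775/1.000) = −2.214 dB.
So dBV = -7.3 − 2.214 = -9.51 dBV.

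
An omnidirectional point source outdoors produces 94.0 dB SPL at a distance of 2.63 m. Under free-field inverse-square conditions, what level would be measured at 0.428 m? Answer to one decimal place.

109.8 dB SPL

Inverse-square spreading gives ΔL = −20·log₁₀(d₂/d₁).
ΔL = −20·log₁₀(0.428/2.63) = 15.77 dB, so L₂ = 94.0 + (15.77) = 109.8 dB SPL.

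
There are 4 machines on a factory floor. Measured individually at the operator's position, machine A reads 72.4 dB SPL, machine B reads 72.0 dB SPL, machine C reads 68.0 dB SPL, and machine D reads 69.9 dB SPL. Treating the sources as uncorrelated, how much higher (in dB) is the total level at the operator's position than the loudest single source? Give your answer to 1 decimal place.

Uncorrelated sources add in intensity (power), not in dB.
L_total = 10·log₁₀(10^(72.4/10) + 10^(72.0/10) + 10^(68.0/10) + 10^(69.9/10)) = 76.93 dB SPL.
Excess over the loudest (72.4 dB): 76.93 − 72.4 = 4.5 dB.

4.5 dB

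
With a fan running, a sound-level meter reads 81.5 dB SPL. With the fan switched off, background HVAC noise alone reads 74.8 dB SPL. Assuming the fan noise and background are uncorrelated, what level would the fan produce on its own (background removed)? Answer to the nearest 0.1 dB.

Subtract intensities: L_src = 10·log₁₀(10^(L_total/10) − 10^(L_bg/10)).
L_src = 10·log₁₀(10^(81.5/10) − 10^(74.8/10)) = 10·log₁₀(111100000) = 80.5 dB SPL.

80.5 dB SPL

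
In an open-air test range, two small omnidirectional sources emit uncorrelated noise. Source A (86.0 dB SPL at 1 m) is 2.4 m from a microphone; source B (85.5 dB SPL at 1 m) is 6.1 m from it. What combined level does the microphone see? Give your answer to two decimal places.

78.96 dB SPL

At the listener: L_A = 86.0 − 20·log₁₀(2.4) = 78.396 dB; L_B = 85.5 − 20·log₁₀(6.1) = 69.793 dB.
Combined: 10·log₁₀(10^(78.396/10)+10^(69.793/10)) = 78.96 dB SPL.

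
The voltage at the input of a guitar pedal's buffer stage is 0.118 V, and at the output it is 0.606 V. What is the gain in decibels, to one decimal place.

14.2 dB

For a voltage ratio, dB = 20·log₁₀(V₂/V₁).
20·log₁₀(0.606/0.118) = 20·log₁₀(5.136) = 14.2 dB.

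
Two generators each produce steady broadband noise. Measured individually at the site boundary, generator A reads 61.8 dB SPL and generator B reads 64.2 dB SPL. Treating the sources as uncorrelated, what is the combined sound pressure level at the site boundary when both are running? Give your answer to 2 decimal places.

Uncorrelated sources add in intensity (power), not in dB.
L_total = 10·log₁₀(10^(61.8/10) + 10^(64.2/10)) = 10·log₁₀(4144000) = 66.17 dB SPL.

66.17 dB SPL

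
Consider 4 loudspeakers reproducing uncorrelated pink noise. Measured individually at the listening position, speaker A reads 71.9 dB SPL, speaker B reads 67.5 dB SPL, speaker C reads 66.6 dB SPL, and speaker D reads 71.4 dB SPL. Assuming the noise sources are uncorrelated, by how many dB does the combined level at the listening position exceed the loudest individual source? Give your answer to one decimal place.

Add the sources as powers (linear), then convert back to dB:
L_total = 10·log₁₀(10^(71.9/10) + 10^(67.5/10) + 10^(66.6/10) + 10^(71.4/10)) = 75.96 dB SPL.
Excess over the loudest (71.9 dB): 75.96 − 71.9 = 4.1 dB.

4.1 dB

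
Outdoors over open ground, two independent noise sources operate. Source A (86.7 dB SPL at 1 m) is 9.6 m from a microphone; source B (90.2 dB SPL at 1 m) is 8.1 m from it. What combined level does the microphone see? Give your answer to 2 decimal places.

73.23 dB SPL

At the listener: L_A = 86.7 − 20·log₁₀(9.6) = 67.055 dB; L_B = 90.2 − 20·log₁₀(8.1) = 72.030 dB.
Combined: 10·log₁₀(10^(67.055/10)+10^(72.030/10)) = 73.23 dB SPL.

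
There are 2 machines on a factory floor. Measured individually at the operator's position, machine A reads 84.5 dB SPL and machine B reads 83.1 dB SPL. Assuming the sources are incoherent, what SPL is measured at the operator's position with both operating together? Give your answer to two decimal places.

Add the sources as powers (linear), then convert back to dB:
L_total = 10·log₁₀(10^(84.5/10) + 10^(83.1/10)) = 10·log₁₀(486000000) = 86.87 dB SPL.

86.87 dB SPL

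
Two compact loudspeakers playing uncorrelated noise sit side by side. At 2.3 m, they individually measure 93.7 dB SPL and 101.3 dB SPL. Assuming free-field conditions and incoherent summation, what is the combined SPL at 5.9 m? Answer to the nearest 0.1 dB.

Combined at 2.3 m: 10·log₁₀(10^(93.7/10)+10^(101.3/10)) = 102.00 dB SPL.
Then apply −20·log₁₀(5.9/2.3) = -8.18 dB → 93.8 dB SPL.

93.8 dB SPL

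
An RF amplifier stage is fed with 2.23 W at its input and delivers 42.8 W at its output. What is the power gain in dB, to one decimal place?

Power ratio → dB uses the 10·log₁₀ form:
10·log₁₀(42.8/2.23) = 10·log₁₀(19.19) = 12.8 dB.

12.8 dB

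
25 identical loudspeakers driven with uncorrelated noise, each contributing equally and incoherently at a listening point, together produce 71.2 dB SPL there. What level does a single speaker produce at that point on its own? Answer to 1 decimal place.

57.2 dB SPL

25 equal incoherent sources add 10·log₁₀(25) = 13.98 dB over one source.
L_one = 71.2 − 13.98 = 57.2 dB SPL.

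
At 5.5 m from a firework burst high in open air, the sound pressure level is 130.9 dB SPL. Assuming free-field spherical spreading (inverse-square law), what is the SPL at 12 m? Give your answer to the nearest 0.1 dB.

124.1 dB SPL

Free-field point source: level drops by 20·log₁₀ of the distance ratio.
ΔL = −20·log₁₀(12/5.5) = -6.78 dB, so L₂ = 130.9 + (-6.78) = 124.1 dB SPL.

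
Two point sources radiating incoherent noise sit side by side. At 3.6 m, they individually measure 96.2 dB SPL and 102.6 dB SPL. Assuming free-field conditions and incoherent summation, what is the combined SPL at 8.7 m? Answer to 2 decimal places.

95.83 dB SPL

Combined at 3.6 m: 10·log₁₀(10^(96.2/10)+10^(102.6/10)) = 103.496 dB SPL.
Then apply −20·log₁₀(8.7/3.6) = -7.664 dB → 95.83 dB SPL.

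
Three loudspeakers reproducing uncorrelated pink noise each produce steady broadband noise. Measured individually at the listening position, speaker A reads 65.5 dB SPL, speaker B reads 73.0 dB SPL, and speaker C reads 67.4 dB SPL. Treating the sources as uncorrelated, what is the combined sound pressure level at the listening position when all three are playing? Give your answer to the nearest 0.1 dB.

74.6 dB SPL

Add the sources as powers (linear), then convert back to dB:
L_total = 10·log₁₀(10^(65.5/10) + 10^(73.0/10) + 10^(67.4/10)) = 10·log₁₀(29000000) = 74.6 dB SPL.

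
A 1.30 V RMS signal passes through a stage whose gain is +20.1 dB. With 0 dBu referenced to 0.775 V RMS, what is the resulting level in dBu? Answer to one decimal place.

Input level: 20·log₁₀(1.30/0.775) = 4.49 dBu.
Output: 4.49 + 20.1 = +24.6 dBu.

+24.6 dBu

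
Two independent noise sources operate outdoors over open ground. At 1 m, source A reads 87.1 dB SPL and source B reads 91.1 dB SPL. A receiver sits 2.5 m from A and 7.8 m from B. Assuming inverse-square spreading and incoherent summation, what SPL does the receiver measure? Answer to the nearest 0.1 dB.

At the listener: L_A = 87.1 − 20·log₁₀(2.5) = 79.14 dB; L_B = 91.1 − 20·log₁₀(7.8) = 73.26 dB.
Combined: 10·log₁₀(10^(79.14/10)+10^(73.26/10)) = 80.1 dB SPL.

80.1 dB SPL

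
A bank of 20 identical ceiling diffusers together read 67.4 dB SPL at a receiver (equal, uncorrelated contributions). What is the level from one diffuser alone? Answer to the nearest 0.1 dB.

20 equal incoherent sources add 10·log₁₀(20) = 13.01 dB over one source.
L_one = 67.4 − 13.01 = 54.4 dB SPL.

54.4 dB SPL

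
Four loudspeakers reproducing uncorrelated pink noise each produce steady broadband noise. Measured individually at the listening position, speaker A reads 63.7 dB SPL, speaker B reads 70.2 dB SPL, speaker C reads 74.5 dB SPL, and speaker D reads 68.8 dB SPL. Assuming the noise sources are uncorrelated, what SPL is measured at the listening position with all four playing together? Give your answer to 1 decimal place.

Uncorrelated sources add in intensity (power), not in dB.
L_total = 10·log₁₀(10^(63.7/10) + 10^(70.2/10) + 10^(74.5/10) + 10^(68.8/10)) = 10·log₁₀(48590000) = 76.9 dB SPL.

76.9 dB SPL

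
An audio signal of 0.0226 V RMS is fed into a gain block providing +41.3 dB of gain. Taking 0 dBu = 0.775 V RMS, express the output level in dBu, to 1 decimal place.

Input level: 20·log₁₀(0.0226/0.775) = -30.70 dBu.
Output: -30.70 + 41.3 = +10.6 dBu.

+10.6 dBu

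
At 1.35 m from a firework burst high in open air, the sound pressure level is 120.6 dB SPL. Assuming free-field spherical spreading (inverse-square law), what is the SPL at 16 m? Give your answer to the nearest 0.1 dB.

99.1 dB SPL

Free-field point source: level drops by 20·log₁₀ of the distance ratio.
ΔL = −20·log₁₀(16/1.35) = -21.48 dB, so L₂ = 120.6 + (-21.48) = 99.1 dB SPL.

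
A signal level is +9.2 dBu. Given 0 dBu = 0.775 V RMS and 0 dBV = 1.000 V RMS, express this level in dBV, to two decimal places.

+6.99 dBV

The offset between the scales is 20·log₁₀(0.775/1.000) = −2.214 dB.
So dBV = +9.2 − 2.214 = +6.99 dBV.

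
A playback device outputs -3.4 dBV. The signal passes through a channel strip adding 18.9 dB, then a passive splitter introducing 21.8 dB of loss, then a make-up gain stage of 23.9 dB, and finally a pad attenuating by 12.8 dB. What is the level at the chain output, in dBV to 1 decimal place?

In dB, series stages simply add:
-3.4 + 18.9 − 21.8 + 23.9 − 12.8 = +4.8 dBV.

+4.8 dBV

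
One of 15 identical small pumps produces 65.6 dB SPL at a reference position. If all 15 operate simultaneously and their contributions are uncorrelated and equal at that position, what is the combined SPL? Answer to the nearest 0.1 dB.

77.4 dB SPL

15 equal incoherent sources raise the level by 10·log₁₀(15) = 11.76 dB.
L_total = 65.6 + 11.76 = 77.4 dB SPL.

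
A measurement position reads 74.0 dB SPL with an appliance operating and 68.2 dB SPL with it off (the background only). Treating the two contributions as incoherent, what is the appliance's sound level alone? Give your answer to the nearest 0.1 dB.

Remove the background by subtracting linear intensities:
L_src = 10·log₁₀(10^(74.0/10) − 10^(68.2/10)) = 10·log₁₀(18510000) = 72.7 dB SPL.

72.7 dB SPL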